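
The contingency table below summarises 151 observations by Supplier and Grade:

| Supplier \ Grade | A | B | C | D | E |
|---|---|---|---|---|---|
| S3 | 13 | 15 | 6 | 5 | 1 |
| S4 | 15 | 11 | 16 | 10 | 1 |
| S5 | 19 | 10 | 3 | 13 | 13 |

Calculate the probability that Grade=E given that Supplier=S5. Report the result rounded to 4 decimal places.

0.2241

Total with Supplier=S5: 19 + 10 + 3 + 13 + 13 = 58.
P(Grade=E | Supplier=S5) = 13/58 = 0.2241.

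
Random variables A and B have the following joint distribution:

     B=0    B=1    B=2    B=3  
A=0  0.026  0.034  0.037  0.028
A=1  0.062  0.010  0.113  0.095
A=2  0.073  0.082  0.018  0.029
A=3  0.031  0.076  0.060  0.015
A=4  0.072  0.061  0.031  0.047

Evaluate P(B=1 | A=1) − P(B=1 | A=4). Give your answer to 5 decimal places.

P(A=1) = 0.062 + 0.010 + 0.113 + 0.095 = 0.280; P(B=1 | A=1) = 0.010/0.280 = 0.035714.
P(A=4) = 0.072 + 0.061 + 0.031 + 0.047 = 0.211; P(B=1 | A=4) = 0.061/0.211 = 0.289100.
Difference = -0.25339.

-0.25339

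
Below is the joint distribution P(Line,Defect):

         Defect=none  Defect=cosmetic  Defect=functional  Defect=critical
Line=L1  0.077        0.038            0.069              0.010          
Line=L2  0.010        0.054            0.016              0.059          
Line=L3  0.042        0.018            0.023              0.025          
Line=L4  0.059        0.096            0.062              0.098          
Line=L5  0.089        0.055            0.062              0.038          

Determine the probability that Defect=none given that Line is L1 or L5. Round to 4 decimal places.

P(Line=L1) = 0.077 + 0.038 + 0.069 + 0.010 = 0.194.
P(Line=L5) = 0.089 + 0.055 + 0.062 + 0.038 = 0.244.
P(Line ∈ {L1, L5}) = 0.194 + 0.244 = 0.438; P(Defect=none, Line ∈ {L1, L5}) = 0.077 + 0.089 = 0.166.
P(Defect=none | Line ∈ {L1, L5}) = 0.166/0.438 = 0.3790.

0.3790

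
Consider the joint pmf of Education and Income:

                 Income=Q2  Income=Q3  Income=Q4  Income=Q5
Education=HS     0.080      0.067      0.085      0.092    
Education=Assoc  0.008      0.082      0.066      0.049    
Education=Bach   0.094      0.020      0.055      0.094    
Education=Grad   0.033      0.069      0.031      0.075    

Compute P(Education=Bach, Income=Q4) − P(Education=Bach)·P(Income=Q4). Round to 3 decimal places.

-0.007

P(Education=Bach) = 0.094 + 0.020 + 0.055 + 0.094 = 0.263.
P(Income=Q4) = 0.085 + 0.066 + 0.055 + 0.031 = 0.237.
P(Education=Bach, Income=Q4) − P(Education=Bach)P(Income=Q4) = 0.055 − 0.263×0.237 = -0.007.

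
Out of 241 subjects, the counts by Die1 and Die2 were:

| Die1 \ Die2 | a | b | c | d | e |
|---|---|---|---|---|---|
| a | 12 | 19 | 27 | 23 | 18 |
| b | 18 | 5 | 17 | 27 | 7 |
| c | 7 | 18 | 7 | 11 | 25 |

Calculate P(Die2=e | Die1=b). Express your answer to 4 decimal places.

Total with Die1=b: 18 + 5 + 17 + 27 + 7 = 74.
P(Die2=e | Die1=b) = 7/74 = 0.0946.

0.0946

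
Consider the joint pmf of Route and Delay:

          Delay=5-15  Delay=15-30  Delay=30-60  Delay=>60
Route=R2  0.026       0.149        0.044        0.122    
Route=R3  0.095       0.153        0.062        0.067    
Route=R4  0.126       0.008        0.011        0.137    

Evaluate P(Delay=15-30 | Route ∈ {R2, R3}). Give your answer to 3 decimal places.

P(Route=R2) = 0.026 + 0.149 + 0.044 + 0.122 = 0.341.
P(Route=R3) = 0.095 + 0.153 + 0.062 + 0.067 = 0.377.
P(Route ∈ {R2, R3}) = 0.341 + 0.377 = 0.718; P(Delay=15-30, Route ∈ {R2, R3}) = 0.149 + 0.153 = 0.302.
P(Delay=15-30 | Route ∈ {R2, R3}) = 0.302/0.718 = 0.421.

0.421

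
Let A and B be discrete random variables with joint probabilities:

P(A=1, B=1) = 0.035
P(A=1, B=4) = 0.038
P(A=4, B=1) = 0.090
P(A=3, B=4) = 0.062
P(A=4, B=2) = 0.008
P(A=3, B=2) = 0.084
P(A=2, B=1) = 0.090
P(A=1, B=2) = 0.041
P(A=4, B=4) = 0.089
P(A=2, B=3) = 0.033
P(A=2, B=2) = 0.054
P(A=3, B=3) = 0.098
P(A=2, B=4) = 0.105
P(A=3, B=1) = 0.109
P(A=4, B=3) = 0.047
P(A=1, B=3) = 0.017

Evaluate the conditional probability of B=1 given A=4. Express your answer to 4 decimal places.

0.3846

P(A=4) = 0.090 + 0.008 + 0.047 + 0.089 = 0.234.
P(B=1 | A=4) = 0.090/0.234 = 0.3846.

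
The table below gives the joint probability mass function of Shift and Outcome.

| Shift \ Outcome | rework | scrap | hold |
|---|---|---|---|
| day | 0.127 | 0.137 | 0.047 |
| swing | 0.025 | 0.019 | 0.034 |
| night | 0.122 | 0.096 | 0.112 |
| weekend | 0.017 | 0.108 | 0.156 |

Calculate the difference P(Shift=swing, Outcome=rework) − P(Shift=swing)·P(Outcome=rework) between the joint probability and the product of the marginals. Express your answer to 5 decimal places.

0.00230

P(Shift=swing) = 0.025 + 0.019 + 0.034 = 0.078.
P(Outcome=rework) = 0.127 + 0.025 + 0.122 + 0.017 = 0.291.
P(Shift=swing, Outcome=rework) − P(Shift=swing)P(Outcome=rework) = 0.025 − 0.078×0.291 = 0.00230.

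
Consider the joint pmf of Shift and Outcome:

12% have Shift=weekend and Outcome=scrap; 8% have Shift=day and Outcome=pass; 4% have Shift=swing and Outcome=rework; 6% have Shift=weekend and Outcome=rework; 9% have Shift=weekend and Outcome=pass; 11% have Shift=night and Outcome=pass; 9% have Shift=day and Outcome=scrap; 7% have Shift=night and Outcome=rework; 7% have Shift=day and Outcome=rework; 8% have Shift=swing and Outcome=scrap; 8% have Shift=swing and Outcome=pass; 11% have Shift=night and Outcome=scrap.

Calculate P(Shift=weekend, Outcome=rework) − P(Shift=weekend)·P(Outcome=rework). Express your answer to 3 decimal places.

-0.005

P(Shift=weekend) = 0.09 + 0.06 + 0.12 = 0.27.
P(Outcome=rework) = 0.07 + 0.04 + 0.07 + 0.06 = 0.24.
P(Shift=weekend, Outcome=rework) − P(Shift=weekend)P(Outcome=rework) = 0.06 − 0.27×0.24 = -0.005.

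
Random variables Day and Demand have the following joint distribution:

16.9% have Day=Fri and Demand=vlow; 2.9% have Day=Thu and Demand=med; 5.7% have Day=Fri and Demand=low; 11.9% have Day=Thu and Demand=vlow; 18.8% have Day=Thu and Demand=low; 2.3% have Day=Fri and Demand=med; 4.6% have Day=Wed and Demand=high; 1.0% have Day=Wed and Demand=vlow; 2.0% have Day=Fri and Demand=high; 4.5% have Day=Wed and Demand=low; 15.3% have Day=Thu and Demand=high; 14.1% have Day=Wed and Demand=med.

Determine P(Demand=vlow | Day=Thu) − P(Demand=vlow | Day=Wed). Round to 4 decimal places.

0.2020

P(Day=Thu) = 0.119 + 0.188 + 0.029 + 0.153 = 0.489; P(Demand=vlow | Day=Thu) = 0.119/0.489 = 0.24335.
P(Day=Wed) = 0.010 + 0.045 + 0.141 + 0.046 = 0.242; P(Demand=vlow | Day=Wed) = 0.010/0.242 = 0.04132.
Difference = 0.2020.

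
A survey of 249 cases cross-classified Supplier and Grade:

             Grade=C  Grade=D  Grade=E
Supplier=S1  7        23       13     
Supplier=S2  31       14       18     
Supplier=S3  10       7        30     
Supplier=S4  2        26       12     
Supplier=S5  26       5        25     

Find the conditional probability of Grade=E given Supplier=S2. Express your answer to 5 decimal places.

Total with Supplier=S2: 31 + 14 + 18 = 63.
P(Grade=E | Supplier=S2) = 18/63 = 0.28571.

0.28571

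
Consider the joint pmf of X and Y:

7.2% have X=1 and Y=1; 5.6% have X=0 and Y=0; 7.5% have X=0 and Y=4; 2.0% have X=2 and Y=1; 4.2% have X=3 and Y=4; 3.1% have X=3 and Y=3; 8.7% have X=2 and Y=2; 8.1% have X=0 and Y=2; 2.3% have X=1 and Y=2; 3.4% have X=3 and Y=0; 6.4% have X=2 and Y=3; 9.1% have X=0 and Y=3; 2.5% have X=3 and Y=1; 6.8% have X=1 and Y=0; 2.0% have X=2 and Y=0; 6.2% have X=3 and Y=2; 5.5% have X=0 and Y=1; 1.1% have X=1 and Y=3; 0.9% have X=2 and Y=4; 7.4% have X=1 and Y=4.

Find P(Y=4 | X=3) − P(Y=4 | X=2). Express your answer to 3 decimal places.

P(X=3) = 0.034 + 0.025 + 0.062 + 0.031 + 0.042 = 0.194; P(Y=4 | X=3) = 0.042/0.194 = 0.2165.
P(X=2) = 0.020 + 0.020 + 0.087 + 0.064 + 0.009 = 0.200; P(Y=4 | X=2) = 0.009/0.200 = 0.0450.
Difference = 0.171.

0.171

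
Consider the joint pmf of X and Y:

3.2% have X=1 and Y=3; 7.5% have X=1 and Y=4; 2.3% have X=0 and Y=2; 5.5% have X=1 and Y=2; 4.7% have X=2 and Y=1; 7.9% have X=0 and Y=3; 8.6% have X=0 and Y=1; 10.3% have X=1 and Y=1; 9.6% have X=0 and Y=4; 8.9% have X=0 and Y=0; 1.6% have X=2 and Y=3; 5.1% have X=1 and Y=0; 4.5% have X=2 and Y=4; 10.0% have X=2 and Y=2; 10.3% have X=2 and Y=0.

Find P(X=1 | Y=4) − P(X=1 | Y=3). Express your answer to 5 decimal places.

P(Y=4) = 0.096 + 0.075 + 0.045 = 0.216; P(X=1 | Y=4) = 0.075/0.216 = 0.347222.
P(Y=3) = 0.079 + 0.032 + 0.016 = 0.127; P(X=1 | Y=3) = 0.032/0.127 = 0.251969.
Difference = 0.09525.

0.09525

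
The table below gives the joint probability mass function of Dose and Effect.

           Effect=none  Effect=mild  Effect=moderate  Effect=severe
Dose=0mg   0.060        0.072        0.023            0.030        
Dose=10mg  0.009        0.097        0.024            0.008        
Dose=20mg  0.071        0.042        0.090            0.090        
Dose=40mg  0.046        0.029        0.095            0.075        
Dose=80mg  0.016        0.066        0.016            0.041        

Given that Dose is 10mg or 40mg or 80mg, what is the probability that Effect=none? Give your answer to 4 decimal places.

0.1360

P(Dose=10mg) = 0.009 + 0.097 + 0.024 + 0.008 = 0.138.
P(Dose=40mg) = 0.046 + 0.029 + 0.095 + 0.075 = 0.245.
P(Dose=80mg) = 0.016 + 0.066 + 0.016 + 0.041 = 0.139.
P(Dose ∈ {10mg, 40mg, 80mg}) = 0.138 + 0.245 + 0.139 = 0.522; P(Effect=none, Dose ∈ {10mg, 40mg, 80mg}) = 0.009 + 0.046 + 0.016 = 0.071.
P(Effect=none | Dose ∈ {10mg, 40mg, 80mg}) = 0.071/0.522 = 0.1360.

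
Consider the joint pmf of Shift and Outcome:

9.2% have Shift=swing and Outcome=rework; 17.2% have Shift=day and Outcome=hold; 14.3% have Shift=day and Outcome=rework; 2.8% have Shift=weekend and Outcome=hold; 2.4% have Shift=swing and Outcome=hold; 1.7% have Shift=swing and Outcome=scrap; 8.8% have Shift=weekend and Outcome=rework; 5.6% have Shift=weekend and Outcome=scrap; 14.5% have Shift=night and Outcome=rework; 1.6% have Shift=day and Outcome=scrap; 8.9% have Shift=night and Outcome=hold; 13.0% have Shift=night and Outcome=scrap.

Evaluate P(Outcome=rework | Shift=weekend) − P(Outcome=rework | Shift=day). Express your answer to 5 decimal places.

P(Shift=weekend) = 0.088 + 0.056 + 0.028 = 0.172; P(Outcome=rework | Shift=weekend) = 0.088/0.172 = 0.511628.
P(Shift=day) = 0.143 + 0.016 + 0.172 = 0.331; P(Outcome=rework | Shift=day) = 0.143/0.331 = 0.432024.
Difference = 0.07960.

0.07960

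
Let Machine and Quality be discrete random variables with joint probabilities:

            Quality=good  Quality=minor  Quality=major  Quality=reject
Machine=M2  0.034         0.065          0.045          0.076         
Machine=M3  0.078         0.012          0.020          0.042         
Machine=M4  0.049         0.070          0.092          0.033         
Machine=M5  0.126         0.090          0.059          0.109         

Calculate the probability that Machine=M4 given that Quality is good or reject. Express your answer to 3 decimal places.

P(Quality=good) = 0.034 + 0.078 + 0.049 + 0.126 = 0.287.
P(Quality=reject) = 0.076 + 0.042 + 0.033 + 0.109 = 0.260.
P(Quality ∈ {good, reject}) = 0.287 + 0.260 = 0.547; P(Machine=M4, Quality ∈ {good, reject}) = 0.049 + 0.033 = 0.082.
P(Machine=M4 | Quality ∈ {good, reject}) = 0.082/0.547 = 0.150.

0.150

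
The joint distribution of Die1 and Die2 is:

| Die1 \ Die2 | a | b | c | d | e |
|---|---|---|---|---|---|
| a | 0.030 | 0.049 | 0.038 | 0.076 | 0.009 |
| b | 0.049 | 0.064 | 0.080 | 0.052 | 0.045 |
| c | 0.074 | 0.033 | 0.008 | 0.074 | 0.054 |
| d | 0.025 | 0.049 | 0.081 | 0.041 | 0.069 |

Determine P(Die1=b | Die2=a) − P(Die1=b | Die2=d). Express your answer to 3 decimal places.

0.061

P(Die2=a) = 0.030 + 0.049 + 0.074 + 0.025 = 0.178; P(Die1=b | Die2=a) = 0.049/0.178 = 0.2753.
P(Die2=d) = 0.076 + 0.052 + 0.074 + 0.041 = 0.243; P(Die1=b | Die2=d) = 0.052/0.243 = 0.2140.
Difference = 0.061.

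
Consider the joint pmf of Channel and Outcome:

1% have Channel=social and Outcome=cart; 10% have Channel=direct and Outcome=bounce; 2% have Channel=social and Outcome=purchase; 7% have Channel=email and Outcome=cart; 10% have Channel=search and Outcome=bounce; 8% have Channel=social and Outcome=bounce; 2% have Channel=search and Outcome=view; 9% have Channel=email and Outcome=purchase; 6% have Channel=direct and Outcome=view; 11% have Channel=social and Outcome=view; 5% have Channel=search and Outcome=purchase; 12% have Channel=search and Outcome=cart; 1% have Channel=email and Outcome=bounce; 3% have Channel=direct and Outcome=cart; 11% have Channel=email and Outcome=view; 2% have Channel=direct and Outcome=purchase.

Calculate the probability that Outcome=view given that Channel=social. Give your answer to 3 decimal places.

0.500

P(Channel=social) = 0.08 + 0.11 + 0.01 + 0.02 = 0.22.
P(Outcome=view | Channel=social) = 0.11/0.22 = 0.500.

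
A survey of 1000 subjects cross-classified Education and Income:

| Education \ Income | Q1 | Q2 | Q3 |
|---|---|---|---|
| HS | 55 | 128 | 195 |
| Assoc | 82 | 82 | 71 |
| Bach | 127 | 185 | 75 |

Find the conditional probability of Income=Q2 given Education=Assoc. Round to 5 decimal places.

Total with Education=Assoc: 82 + 82 + 71 = 235.
P(Income=Q2 | Education=Assoc) = 82/235 = 0.34894.

0.34894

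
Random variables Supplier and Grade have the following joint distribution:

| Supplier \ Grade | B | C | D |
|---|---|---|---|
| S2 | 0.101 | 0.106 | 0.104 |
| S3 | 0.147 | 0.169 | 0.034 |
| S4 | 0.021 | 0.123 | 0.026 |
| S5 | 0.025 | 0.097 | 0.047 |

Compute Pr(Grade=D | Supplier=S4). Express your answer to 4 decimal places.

P(Supplier=S4) = 0.021 + 0.123 + 0.026 = 0.170.
P(Grade=D | Supplier=S4) = 0.026/0.170 = 0.1529.

0.1529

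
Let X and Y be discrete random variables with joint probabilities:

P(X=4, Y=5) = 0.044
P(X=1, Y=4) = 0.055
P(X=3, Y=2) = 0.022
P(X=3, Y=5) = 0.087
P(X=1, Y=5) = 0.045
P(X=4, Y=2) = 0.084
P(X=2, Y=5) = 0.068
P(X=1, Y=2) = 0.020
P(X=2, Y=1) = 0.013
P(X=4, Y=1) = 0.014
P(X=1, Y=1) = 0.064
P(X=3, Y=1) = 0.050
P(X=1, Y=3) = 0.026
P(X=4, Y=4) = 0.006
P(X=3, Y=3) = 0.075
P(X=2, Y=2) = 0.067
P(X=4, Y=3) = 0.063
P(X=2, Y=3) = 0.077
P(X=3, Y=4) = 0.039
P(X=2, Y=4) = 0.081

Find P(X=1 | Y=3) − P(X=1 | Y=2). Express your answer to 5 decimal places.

0.00426

P(Y=3) = 0.026 + 0.077 + 0.075 + 0.063 = 0.241; P(X=1 | Y=3) = 0.026/0.241 = 0.107884.
P(Y=2) = 0.020 + 0.067 + 0.022 + 0.084 = 0.193; P(X=1 | Y=2) = 0.020/0.193 = 0.103627.
Difference = 0.00426.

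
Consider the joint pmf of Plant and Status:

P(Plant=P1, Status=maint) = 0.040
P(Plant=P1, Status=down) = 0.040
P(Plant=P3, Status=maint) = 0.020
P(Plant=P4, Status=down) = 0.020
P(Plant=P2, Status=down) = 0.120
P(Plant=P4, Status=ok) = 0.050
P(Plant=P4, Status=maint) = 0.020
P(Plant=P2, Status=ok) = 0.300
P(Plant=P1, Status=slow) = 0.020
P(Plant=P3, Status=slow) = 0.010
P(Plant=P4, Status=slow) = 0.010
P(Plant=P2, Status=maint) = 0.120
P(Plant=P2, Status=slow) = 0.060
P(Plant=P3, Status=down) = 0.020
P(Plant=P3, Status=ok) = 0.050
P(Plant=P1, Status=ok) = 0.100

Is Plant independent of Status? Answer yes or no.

yes

Every cell satisfies P(Plant,Status) = P(Plant)·P(Status). For instance P(Plant=P1) = 0.200, P(Status=down) = 0.200, and 0.200×0.200 = 0.040 matches the joint entry. So Plant and Status are independent.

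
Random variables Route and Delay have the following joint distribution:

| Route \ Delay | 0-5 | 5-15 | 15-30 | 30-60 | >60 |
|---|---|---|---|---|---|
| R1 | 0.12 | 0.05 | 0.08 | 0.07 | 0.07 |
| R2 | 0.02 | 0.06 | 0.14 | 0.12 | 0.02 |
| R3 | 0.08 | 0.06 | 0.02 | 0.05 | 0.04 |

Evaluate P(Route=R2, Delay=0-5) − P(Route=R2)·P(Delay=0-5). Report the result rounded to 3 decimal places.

P(Route=R2) = 0.02 + 0.06 + 0.14 + 0.12 + 0.02 = 0.36.
P(Delay=0-5) = 0.12 + 0.02 + 0.08 = 0.22.
P(Route=R2, Delay=0-5) − P(Route=R2)P(Delay=0-5) = 0.02 − 0.36×0.22 = -0.059.

-0.059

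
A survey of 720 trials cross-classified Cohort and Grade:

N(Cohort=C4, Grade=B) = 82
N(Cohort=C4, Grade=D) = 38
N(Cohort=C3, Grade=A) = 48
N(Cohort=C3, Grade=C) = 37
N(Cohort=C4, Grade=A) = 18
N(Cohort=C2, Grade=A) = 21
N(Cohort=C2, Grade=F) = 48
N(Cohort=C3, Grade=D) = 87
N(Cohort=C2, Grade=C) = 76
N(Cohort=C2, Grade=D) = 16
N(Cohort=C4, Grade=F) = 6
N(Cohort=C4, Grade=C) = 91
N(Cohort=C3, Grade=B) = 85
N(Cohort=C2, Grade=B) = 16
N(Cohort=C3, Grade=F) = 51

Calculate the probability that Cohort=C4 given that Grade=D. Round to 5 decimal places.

Total with Grade=D: 16 + 87 + 38 = 141.
P(Cohort=C4 | Grade=D) = 38/141 = 0.26950.

0.26950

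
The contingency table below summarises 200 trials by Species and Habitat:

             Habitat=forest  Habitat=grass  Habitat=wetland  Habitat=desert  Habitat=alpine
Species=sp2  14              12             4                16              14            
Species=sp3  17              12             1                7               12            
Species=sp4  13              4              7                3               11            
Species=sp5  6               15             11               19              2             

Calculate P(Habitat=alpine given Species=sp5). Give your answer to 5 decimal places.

Total with Species=sp5: 6 + 15 + 11 + 19 + 2 = 53.
P(Habitat=alpine | Species=sp5) = 2/53 = 0.03774.

0.03774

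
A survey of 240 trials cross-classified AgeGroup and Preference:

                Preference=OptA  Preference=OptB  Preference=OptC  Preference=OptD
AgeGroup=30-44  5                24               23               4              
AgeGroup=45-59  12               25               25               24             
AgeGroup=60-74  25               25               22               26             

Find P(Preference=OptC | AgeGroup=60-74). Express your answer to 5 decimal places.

0.22449

Total with AgeGroup=60-74: 25 + 25 + 22 + 26 = 98.
P(Preference=OptC | AgeGroup=60-74) = 22/98 = 0.22449.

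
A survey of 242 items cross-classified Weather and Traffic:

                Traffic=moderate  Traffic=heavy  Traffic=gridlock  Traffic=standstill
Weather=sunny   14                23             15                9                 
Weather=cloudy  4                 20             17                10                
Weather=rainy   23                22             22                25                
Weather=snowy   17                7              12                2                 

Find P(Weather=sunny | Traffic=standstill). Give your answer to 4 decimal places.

0.1957

Total with Traffic=standstill: 9 + 10 + 25 + 2 = 46.
P(Weather=sunny | Traffic=standstill) = 9/46 = 0.1957.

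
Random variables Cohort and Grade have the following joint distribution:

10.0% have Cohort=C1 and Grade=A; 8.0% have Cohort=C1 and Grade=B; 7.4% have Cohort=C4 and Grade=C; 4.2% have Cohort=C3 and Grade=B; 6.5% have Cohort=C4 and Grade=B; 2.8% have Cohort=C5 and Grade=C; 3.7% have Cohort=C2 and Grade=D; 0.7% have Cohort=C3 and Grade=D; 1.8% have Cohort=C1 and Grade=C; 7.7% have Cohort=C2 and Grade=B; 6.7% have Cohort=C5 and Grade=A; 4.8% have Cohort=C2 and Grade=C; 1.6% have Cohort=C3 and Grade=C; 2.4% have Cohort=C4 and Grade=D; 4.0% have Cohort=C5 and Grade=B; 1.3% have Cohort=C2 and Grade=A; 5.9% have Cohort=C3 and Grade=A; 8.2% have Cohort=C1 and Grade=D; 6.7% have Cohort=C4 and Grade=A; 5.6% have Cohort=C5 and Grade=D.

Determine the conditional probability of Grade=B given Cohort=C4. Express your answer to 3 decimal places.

0.283

P(Cohort=C4) = 0.067 + 0.065 + 0.074 + 0.024 = 0.230.
P(Grade=B | Cohort=C4) = 0.065/0.230 = 0.283.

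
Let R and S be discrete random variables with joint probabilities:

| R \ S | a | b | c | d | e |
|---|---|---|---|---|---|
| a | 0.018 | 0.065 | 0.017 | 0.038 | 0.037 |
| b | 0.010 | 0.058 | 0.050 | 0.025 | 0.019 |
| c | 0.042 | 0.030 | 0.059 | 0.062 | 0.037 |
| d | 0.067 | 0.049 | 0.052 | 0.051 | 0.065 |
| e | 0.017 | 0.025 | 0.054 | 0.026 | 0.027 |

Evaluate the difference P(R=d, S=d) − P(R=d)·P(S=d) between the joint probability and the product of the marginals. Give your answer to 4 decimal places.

P(R=d) = 0.067 + 0.049 + 0.052 + 0.051 + 0.065 = 0.284.
P(S=d) = 0.038 + 0.025 + 0.062 + 0.051 + 0.026 = 0.202.
P(R=d, S=d) − P(R=d)P(S=d) = 0.051 − 0.284×0.202 = -0.0064.

-0.0064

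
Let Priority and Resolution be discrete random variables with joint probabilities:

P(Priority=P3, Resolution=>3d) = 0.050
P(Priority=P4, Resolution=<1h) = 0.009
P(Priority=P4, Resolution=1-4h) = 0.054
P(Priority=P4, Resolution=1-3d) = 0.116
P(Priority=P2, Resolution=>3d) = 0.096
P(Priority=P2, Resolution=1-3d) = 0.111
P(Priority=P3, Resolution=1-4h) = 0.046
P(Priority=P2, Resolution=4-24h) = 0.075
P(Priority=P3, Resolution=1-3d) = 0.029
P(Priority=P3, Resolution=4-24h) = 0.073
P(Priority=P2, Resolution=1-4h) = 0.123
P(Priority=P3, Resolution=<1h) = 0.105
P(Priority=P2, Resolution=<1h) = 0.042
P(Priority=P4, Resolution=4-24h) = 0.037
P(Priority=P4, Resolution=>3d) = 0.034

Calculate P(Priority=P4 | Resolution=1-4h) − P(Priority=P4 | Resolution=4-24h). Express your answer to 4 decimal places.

P(Resolution=1-4h) = 0.123 + 0.046 + 0.054 = 0.223; P(Priority=P4 | Resolution=1-4h) = 0.054/0.223 = 0.24215.
P(Resolution=4-24h) = 0.075 + 0.073 + 0.037 = 0.185; P(Priority=P4 | Resolution=4-24h) = 0.037/0.185 = 0.20000.
Difference = 0.0422.

0.0422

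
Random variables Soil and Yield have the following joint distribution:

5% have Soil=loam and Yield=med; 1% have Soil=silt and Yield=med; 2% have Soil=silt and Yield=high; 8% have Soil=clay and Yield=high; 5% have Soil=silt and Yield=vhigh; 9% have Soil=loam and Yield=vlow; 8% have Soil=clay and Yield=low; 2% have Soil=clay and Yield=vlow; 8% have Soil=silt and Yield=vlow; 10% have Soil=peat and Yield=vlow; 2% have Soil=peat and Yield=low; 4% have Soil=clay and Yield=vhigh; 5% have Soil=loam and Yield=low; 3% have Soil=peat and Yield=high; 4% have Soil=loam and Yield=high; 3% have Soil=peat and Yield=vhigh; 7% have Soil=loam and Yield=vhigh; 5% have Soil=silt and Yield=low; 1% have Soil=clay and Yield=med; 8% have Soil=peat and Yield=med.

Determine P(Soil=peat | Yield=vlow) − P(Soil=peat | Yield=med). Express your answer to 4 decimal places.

-0.1885

P(Yield=vlow) = 0.09 + 0.02 + 0.08 + 0.10 = 0.29; P(Soil=peat | Yield=vlow) = 0.10/0.29 = 0.34483.
P(Yield=med) = 0.05 + 0.01 + 0.01 + 0.08 = 0.15; P(Soil=peat | Yield=med) = 0.08/0.15 = 0.53333.
Difference = -0.1885.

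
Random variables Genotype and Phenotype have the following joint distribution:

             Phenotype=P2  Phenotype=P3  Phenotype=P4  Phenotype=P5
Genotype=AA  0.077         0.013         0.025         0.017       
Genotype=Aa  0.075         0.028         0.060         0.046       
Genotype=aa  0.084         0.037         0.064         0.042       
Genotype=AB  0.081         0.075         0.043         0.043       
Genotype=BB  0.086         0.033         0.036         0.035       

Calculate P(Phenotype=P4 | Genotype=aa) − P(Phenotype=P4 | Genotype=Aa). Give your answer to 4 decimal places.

P(Genotype=aa) = 0.084 + 0.037 + 0.064 + 0.042 = 0.227; P(Phenotype=P4 | Genotype=aa) = 0.064/0.227 = 0.28194.
P(Genotype=Aa) = 0.075 + 0.028 + 0.060 + 0.046 = 0.209; P(Phenotype=P4 | Genotype=Aa) = 0.060/0.209 = 0.28708.
Difference = -0.0051.

-0.0051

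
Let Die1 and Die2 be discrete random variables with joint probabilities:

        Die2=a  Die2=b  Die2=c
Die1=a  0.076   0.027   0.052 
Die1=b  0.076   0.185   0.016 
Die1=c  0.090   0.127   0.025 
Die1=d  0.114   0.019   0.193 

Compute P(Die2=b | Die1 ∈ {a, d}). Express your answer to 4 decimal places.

P(Die1=a) = 0.076 + 0.027 + 0.052 = 0.155.
P(Die1=d) = 0.114 + 0.019 + 0.193 = 0.326.
P(Die1 ∈ {a, d}) = 0.155 + 0.326 = 0.481; P(Die2=b, Die1 ∈ {a, d}) = 0.027 + 0.019 = 0.046.
P(Die2=b | Die1 ∈ {a, d}) = 0.046/0.481 = 0.0956.

0.0956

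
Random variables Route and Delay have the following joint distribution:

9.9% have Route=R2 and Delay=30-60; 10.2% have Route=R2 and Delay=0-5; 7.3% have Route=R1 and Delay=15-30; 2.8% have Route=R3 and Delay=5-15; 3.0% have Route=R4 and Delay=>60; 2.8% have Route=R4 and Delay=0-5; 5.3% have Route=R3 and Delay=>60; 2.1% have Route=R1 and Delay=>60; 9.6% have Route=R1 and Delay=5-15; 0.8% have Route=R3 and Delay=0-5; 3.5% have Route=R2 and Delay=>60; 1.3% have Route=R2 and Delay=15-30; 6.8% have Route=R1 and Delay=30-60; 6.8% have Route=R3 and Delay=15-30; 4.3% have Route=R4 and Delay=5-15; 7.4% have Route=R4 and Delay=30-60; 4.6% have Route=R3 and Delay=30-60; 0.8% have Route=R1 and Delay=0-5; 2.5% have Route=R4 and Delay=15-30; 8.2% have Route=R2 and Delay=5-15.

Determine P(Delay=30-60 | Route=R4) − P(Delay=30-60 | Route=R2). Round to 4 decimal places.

0.0709

P(Route=R4) = 0.028 + 0.043 + 0.025 + 0.074 + 0.030 = 0.200; P(Delay=30-60 | Route=R4) = 0.074/0.200 = 0.37000.
P(Route=R2) = 0.102 + 0.082 + 0.013 + 0.099 + 0.035 = 0.331; P(Delay=30-60 | Route=R2) = 0.099/0.331 = 0.29909.
Difference = 0.0709.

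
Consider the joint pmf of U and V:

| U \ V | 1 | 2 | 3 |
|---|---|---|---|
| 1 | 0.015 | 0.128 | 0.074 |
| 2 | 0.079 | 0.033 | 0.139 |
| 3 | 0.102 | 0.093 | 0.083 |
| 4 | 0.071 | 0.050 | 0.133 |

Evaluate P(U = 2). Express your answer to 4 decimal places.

0.2510

P(U=2) = 0.079 + 0.033 + 0.139 = 0.251.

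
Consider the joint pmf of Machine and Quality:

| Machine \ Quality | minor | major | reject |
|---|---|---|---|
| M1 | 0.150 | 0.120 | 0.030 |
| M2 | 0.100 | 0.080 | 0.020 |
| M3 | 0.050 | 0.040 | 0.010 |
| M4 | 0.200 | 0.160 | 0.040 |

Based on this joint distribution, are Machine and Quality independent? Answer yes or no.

yes

Every cell satisfies P(Machine,Quality) = P(Machine)·P(Quality). For instance P(Machine=M4) = 0.400, P(Quality=minor) = 0.500, and 0.400×0.500 = 0.200 matches the joint entry. So Machine and Quality are independent.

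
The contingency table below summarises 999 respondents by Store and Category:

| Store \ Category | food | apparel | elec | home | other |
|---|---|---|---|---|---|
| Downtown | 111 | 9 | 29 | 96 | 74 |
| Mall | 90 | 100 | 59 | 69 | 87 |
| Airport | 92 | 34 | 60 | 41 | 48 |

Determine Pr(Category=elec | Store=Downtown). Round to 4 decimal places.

Total with Store=Downtown: 111 + 9 + 29 + 96 + 74 = 319.
P(Category=elec | Store=Downtown) = 29/319 = 0.0909.

0.0909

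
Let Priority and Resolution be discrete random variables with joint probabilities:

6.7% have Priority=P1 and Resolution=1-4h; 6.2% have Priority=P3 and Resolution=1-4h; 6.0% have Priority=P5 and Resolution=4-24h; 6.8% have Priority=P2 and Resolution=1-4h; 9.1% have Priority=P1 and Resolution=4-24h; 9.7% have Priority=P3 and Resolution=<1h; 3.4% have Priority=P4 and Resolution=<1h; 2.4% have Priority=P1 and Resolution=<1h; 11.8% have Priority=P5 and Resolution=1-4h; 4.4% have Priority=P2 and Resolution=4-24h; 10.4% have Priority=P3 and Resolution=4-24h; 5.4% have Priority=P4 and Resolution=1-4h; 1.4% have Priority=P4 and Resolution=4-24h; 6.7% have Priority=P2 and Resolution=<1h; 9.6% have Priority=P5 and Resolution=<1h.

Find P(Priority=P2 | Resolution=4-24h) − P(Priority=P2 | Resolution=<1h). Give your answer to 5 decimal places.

P(Resolution=4-24h) = 0.091 + 0.044 + 0.104 + 0.014 + 0.060 = 0.313; P(Priority=P2 | Resolution=4-24h) = 0.044/0.313 = 0.140575.
P(Resolution=<1h) = 0.024 + 0.067 + 0.097 + 0.034 + 0.096 = 0.318; P(Priority=P2 | Resolution=<1h) = 0.067/0.318 = 0.210692.
Difference = -0.07012.

-0.07012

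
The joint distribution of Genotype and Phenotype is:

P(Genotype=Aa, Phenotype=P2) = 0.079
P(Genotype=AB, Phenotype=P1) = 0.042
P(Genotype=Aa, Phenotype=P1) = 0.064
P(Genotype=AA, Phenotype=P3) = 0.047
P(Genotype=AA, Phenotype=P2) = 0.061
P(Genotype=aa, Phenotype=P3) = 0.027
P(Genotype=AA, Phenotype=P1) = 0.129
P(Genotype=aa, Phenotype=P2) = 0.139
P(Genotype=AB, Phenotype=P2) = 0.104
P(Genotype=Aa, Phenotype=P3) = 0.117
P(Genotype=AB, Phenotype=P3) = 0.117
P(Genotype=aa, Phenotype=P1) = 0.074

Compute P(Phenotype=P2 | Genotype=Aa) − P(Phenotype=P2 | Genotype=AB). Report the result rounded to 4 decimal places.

P(Genotype=Aa) = 0.064 + 0.079 + 0.117 = 0.260; P(Phenotype=P2 | Genotype=Aa) = 0.079/0.260 = 0.30385.
P(Genotype=AB) = 0.042 + 0.104 + 0.117 = 0.263; P(Phenotype=P2 | Genotype=AB) = 0.104/0.263 = 0.39544.
Difference = -0.0916.

-0.0916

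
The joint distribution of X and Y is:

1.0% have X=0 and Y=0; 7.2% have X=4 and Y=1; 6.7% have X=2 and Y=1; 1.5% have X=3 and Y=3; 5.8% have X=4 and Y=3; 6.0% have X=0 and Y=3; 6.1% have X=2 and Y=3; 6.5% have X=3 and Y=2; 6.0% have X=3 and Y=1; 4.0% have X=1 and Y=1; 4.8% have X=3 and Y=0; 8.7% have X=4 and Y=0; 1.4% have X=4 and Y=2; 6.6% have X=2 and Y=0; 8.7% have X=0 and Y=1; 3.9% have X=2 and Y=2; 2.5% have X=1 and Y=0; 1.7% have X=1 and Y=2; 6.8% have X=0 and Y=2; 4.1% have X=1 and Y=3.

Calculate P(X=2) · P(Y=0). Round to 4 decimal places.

P(X=2) = 0.066 + 0.067 + 0.039 + 0.061 = 0.233.
P(Y=0) = 0.010 + 0.025 + 0.066 + 0.048 + 0.087 = 0.236.
Product: 0.233 × 0.236 = 0.0550.

0.0550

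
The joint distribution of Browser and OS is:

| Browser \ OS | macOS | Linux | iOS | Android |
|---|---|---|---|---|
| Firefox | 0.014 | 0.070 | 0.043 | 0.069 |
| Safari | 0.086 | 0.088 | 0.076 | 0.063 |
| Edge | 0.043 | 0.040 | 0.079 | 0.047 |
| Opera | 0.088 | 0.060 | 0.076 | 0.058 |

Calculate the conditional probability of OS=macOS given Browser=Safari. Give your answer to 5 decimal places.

0.27476

P(Browser=Safari) = 0.086 + 0.088 + 0.076 + 0.063 = 0.313.
P(OS=macOS | Browser=Safari) = 0.086/0.313 = 0.27476.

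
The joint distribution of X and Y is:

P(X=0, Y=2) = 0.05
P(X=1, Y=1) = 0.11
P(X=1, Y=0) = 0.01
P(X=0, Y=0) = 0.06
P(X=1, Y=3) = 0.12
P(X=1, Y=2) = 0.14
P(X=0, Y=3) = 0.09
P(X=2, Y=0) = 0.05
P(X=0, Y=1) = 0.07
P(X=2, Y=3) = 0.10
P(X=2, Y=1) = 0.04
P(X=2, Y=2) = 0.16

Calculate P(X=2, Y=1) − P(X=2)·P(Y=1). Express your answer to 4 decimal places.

-0.0370

P(X=2) = 0.05 + 0.04 + 0.16 + 0.10 = 0.35.
P(Y=1) = 0.07 + 0.11 + 0.04 = 0.22.
P(X=2, Y=1) − P(X=2)P(Y=1) = 0.04 − 0.35×0.22 = -0.0370.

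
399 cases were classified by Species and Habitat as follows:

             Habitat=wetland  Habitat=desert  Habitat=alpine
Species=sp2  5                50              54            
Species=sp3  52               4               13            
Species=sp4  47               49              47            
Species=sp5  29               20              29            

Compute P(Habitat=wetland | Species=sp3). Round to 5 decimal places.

0.75362

Total with Species=sp3: 52 + 4 + 13 = 69.
P(Habitat=wetland | Species=sp3) = 52/69 = 0.75362.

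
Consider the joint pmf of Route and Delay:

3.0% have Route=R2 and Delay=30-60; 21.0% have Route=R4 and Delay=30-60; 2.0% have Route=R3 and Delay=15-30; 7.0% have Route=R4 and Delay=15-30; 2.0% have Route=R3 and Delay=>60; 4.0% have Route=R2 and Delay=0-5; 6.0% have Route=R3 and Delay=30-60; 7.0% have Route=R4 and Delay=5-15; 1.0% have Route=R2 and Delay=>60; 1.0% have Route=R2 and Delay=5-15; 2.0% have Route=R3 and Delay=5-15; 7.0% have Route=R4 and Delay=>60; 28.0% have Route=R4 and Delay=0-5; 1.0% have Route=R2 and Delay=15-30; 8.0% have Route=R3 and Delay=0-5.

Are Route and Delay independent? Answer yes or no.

yes

Every cell satisfies P(Route,Delay) = P(Route)·P(Delay). For instance P(Route=R3) = 0.200, P(Delay=15-30) = 0.100, and 0.200×0.100 = 0.020 matches the joint entry. So Route and Delay are independent.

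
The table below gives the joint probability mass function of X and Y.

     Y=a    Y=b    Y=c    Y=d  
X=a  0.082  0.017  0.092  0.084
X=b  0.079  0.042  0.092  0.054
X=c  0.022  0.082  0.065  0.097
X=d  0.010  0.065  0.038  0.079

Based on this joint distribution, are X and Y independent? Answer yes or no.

P(X=a) = 0.275 and P(Y=b) = 0.206, so their product is 0.05665, but P(X=a, Y=b) = 0.017. Since these differ, X and Y are not independent.

no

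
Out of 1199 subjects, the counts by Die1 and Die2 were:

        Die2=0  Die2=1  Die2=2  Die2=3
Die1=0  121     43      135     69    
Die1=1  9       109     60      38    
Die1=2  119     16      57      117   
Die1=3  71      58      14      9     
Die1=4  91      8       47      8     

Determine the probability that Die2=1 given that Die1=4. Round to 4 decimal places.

0.0519

Total with Die1=4: 91 + 8 + 47 + 8 = 154.
P(Die2=1 | Die1=4) = 8/154 = 0.0519.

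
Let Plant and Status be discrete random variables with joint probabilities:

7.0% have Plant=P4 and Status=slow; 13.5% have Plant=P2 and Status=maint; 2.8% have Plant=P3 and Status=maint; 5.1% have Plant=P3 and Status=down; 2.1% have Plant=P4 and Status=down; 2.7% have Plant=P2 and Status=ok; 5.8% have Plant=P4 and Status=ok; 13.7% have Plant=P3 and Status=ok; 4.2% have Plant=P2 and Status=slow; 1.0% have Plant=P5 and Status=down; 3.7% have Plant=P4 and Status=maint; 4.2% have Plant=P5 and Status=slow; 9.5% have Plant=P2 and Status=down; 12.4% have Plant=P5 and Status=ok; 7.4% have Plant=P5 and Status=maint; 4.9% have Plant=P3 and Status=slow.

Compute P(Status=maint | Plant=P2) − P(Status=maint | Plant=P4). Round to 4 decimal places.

0.2526

P(Plant=P2) = 0.027 + 0.042 + 0.095 + 0.135 = 0.299; P(Status=maint | Plant=P2) = 0.135/0.299 = 0.45151.
P(Plant=P4) = 0.058 + 0.070 + 0.021 + 0.037 = 0.186; P(Status=maint | Plant=P4) = 0.037/0.186 = 0.19892.
Difference = 0.2526.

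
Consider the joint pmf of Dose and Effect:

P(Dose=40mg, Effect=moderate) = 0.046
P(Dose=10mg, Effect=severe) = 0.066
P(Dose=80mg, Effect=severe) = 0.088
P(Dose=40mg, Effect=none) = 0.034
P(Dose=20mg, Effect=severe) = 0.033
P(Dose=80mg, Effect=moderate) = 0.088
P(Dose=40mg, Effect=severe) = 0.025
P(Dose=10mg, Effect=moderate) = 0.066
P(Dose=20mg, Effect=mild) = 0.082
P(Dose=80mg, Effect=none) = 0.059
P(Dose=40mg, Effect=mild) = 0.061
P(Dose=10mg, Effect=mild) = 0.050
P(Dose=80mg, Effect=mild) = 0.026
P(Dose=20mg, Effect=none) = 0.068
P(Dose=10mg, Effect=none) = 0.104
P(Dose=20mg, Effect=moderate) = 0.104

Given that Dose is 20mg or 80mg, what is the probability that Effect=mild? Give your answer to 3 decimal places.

0.197

P(Dose=20mg) = 0.068 + 0.082 + 0.104 + 0.033 = 0.287.
P(Dose=80mg) = 0.059 + 0.026 + 0.088 + 0.088 = 0.261.
P(Dose ∈ {20mg, 80mg}) = 0.287 + 0.261 = 0.548; P(Effect=mild, Dose ∈ {20mg, 80mg}) = 0.082 + 0.026 = 0.108.
P(Effect=mild | Dose ∈ {20mg, 80mg}) = 0.108/0.548 = 0.197.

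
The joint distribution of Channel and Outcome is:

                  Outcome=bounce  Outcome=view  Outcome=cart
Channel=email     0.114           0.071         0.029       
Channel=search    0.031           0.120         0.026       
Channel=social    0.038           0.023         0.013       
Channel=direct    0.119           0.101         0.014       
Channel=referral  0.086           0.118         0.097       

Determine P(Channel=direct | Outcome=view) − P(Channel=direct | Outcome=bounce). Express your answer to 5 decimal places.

P(Outcome=view) = 0.071 + 0.120 + 0.023 + 0.101 + 0.118 = 0.433; P(Channel=direct | Outcome=view) = 0.101/0.433 = 0.233256.
P(Outcome=bounce) = 0.114 + 0.031 + 0.038 + 0.119 + 0.086 = 0.388; P(Channel=direct | Outcome=bounce) = 0.119/0.388 = 0.306701.
Difference = -0.07344.

-0.07344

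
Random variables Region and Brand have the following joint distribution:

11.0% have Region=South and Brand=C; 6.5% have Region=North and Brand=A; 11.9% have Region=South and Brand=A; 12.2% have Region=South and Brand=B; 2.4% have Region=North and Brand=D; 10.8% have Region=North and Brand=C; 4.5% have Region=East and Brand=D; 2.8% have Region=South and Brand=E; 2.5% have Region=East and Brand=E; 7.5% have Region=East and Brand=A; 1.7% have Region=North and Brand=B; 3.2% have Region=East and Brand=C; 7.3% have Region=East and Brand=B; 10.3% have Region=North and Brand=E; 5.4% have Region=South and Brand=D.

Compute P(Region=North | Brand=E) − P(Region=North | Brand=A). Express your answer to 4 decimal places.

P(Brand=E) = 0.103 + 0.028 + 0.025 = 0.156; P(Region=North | Brand=E) = 0.103/0.156 = 0.66026.
P(Brand=A) = 0.065 + 0.119 + 0.075 = 0.259; P(Region=North | Brand=A) = 0.065/0.259 = 0.25097.
Difference = 0.4093.

0.4093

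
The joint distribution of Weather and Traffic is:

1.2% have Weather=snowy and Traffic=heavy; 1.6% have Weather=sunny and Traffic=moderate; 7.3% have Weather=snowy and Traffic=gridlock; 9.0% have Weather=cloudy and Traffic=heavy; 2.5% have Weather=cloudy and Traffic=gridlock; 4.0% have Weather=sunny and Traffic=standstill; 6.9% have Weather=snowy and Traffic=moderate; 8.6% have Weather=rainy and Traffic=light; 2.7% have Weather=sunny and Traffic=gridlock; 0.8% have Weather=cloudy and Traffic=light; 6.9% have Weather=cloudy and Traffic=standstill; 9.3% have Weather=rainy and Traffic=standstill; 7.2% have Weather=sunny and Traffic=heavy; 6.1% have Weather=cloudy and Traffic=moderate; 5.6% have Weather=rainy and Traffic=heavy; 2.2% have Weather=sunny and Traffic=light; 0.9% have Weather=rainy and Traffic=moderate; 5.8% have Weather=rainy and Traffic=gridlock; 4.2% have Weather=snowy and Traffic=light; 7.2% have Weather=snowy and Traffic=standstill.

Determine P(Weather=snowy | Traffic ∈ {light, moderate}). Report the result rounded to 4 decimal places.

0.3546

P(Traffic=light) = 0.022 + 0.008 + 0.086 + 0.042 = 0.158.
P(Traffic=moderate) = 0.016 + 0.061 + 0.009 + 0.069 = 0.155.
P(Traffic ∈ {light, moderate}) = 0.158 + 0.155 = 0.313; P(Weather=snowy, Traffic ∈ {light, moderate}) = 0.042 + 0.069 = 0.111.
P(Weather=snowy | Traffic ∈ {light, moderate}) = 0.111/0.313 = 0.3546.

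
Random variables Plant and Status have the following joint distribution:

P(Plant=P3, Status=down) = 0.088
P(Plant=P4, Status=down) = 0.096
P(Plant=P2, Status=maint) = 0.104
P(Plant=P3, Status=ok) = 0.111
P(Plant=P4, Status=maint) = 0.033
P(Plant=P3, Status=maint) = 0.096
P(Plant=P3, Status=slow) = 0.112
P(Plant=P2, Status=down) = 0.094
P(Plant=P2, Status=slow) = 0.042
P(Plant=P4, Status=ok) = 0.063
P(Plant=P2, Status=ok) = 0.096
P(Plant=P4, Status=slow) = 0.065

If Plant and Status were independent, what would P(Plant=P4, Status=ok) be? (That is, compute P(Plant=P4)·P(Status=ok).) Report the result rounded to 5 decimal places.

P(Plant=P4) = 0.063 + 0.065 + 0.096 + 0.033 = 0.257.
P(Status=ok) = 0.096 + 0.111 + 0.063 = 0.270.
Product: 0.257 × 0.270 = 0.06939.

0.06939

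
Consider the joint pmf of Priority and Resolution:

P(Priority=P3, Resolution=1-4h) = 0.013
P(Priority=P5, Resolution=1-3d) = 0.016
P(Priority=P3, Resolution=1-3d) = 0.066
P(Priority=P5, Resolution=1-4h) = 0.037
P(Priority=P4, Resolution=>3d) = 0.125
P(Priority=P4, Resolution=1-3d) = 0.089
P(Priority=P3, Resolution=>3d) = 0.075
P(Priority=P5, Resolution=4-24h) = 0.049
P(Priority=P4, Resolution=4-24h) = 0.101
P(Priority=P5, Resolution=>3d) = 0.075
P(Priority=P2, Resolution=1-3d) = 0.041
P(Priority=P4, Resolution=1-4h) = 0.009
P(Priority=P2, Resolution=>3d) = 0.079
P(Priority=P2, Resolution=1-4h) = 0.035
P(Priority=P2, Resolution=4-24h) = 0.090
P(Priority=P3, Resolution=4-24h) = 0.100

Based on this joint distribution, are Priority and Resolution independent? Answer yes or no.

P(Priority=P5) = 0.177 and P(Resolution=1-3d) = 0.212, so their product is 0.03752, but P(Priority=P5, Resolution=1-3d) = 0.016. Since these differ, Priority and Resolution are not independent.

no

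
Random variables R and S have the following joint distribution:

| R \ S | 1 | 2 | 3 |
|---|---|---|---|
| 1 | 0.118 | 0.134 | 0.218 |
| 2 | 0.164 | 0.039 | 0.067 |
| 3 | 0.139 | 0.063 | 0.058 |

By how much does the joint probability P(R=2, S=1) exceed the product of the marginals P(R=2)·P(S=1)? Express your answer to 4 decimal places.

P(R=2) = 0.164 + 0.039 + 0.067 = 0.270.
P(S=1) = 0.118 + 0.164 + 0.139 = 0.421.
P(R=2, S=1) − P(R=2)P(S=1) = 0.164 − 0.270×0.421 = 0.0503.

0.0503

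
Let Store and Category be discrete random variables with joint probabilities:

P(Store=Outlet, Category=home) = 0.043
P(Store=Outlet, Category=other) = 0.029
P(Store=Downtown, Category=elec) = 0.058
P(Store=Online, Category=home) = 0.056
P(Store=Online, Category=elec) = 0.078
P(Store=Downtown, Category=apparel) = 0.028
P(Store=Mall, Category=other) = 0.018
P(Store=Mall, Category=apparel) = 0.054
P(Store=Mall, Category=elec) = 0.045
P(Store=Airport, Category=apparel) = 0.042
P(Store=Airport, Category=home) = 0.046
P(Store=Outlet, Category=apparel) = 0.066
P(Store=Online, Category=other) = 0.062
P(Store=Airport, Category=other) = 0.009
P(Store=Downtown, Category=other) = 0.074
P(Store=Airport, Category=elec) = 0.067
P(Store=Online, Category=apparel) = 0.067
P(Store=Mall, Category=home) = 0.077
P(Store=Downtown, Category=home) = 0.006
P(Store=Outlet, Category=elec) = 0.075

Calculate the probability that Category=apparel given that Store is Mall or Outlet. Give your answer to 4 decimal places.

P(Store=Mall) = 0.054 + 0.045 + 0.077 + 0.018 = 0.194.
P(Store=Outlet) = 0.066 + 0.075 + 0.043 + 0.029 = 0.213.
P(Store ∈ {Mall, Outlet}) = 0.194 + 0.213 = 0.407; P(Category=apparel, Store ∈ {Mall, Outlet}) = 0.054 + 0.066 = 0.120.
P(Category=apparel | Store ∈ {Mall, Outlet}) = 0.120/0.407 = 0.2948.

0.2948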